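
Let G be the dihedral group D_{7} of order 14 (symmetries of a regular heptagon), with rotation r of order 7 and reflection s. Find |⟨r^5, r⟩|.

7

|⟨r^5⟩| = 7 and |⟨r⟩| = 7, so |H| is a multiple of lcm(7, 7) = 7 and divides |G| = 14.
Closing under the operation: H = {e, r, r^2, r^3, r^4, r^5, r^6}, so |H| = 7.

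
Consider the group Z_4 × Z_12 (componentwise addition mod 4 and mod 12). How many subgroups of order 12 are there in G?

|G| = 48 and 12 | 48, so subgroups of order 12 are possible by Lagrange.
The subgroups of order 12 are: {(0,0), (0,1), (0,2), (0,3), (0,4), (0,5), (0,6), (0,7), (0,8), (0,9), (0,10), (0,11)}; {(0,0), (0,2), (0,4), (0,6), (0,8), (0,10), (2,0), (2,2), (2,4), (2,6), (2,8), (2,10)}; {(0,0), (0,2), (0,4), (0,6), (0,8), (0,10), (2,1), (2,3), (2,5), (2,7), (2,9), (2,11)}; {(0,0), (0,4), (0,8), (1,0), (1,4), (1,8), (2,0), (2,4), (2,8), (3,0), (3,4), (3,8)}; … (7 in all).
So G has 7 subgroups of order 12.

7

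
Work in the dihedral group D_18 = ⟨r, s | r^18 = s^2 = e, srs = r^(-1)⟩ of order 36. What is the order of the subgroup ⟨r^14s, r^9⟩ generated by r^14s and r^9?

|⟨r^14s⟩| = 2 and |⟨r^9⟩| = 2, so |H| is a multiple of lcm(2, 2) = 2 and divides |G| = 36.
Closing under the operation: H = {e, r^9, r^5s, r^14s}, so |H| = 4.

4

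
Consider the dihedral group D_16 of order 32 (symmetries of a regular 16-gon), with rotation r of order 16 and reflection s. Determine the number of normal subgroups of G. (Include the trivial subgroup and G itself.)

G has 36 subgroups. Checking conjugation-invariance by order — order 1: 1/1 normal; order 2: 1/17 normal; order 4: 1/9 normal; order 8: 1/5 normal; order 16: 3/3 normal; order 32: 1/1 normal.
Total normal subgroups: 8.

8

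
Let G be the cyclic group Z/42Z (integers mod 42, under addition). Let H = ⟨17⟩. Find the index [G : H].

|⟨17⟩| = 42 and |G| = 42.
By Lagrange, [G : H] = |G|/|H| = 42/42 = 1.

1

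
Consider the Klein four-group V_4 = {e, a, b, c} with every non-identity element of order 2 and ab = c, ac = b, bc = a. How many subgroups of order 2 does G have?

|G| = 4 and 2 | 4, so subgroups of order 2 are possible by Lagrange.
The subgroups of order 2 are: {e, a}; {e, b}; {e, c}.
So G has 3 subgroups of order 2.

3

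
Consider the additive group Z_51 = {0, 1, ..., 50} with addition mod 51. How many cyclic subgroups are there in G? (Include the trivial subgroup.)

A cyclic subgroup of order d is generated by each of its φ(d) elements of order d, so the cyclic subgroups of order d number (#elements of order d)/φ(d).
Cyclic subgroups by order — order 1: 1; order 3: 1; order 17: 1; order 51: 1.
Total: 4.

4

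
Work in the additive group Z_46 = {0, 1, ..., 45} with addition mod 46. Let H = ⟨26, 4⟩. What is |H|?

|⟨26⟩| = 23 and |⟨4⟩| = 23, so |H| is a multiple of lcm(23, 23) = 23 and divides |G| = 46.
Closing under the operation: H = {0, 2, 4, 6, 8, 10, 12, 14, 16, 18, 20, 22, 24, 26, 28, 30, 32, 34, 36, 38, 40, 42, 44}, so |H| = 23.

23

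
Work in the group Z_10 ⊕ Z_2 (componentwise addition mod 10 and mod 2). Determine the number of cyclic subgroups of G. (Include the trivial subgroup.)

8

Each element a generates a cyclic subgroup ⟨a⟩; distinct elements may generate the same one (a cyclic group of order d has φ(d) generators).
Cyclic subgroups by order — order 1: 1; order 2: 3; order 5: 1; order 10: 3.
Total: 8.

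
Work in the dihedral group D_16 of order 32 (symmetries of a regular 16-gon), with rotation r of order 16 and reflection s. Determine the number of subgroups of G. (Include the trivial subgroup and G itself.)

36

|G| = 32, so by Lagrange every subgroup order divides 32. Divisors: 1, 2, 4, 8, 16, 32.
Subgroups by order — order 1: 1; order 2: 17; order 4: 9; order 8: 5; order 16: 3; order 32: 1.
Total: 1 + 17 + 9 + 5 + 3 + 1 = 36.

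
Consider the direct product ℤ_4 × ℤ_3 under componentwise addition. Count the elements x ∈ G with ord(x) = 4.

2

An element (a,b) has order lcm(ord(a), ord(b)); count pairs with lcm equal to 4.
Enumerating gives 2 such elements.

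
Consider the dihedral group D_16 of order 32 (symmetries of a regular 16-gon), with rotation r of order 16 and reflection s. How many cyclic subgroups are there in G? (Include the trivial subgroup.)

21

Each element a generates a cyclic subgroup ⟨a⟩; distinct elements may generate the same one (a cyclic group of order d has φ(d) generators).
Cyclic subgroups by order — order 1: 1; order 2: 17; order 4: 1; order 8: 1; order 16: 1.
Total: 21.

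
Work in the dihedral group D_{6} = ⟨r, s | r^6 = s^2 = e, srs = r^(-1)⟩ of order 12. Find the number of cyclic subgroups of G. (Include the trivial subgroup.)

10

A cyclic subgroup of order d is generated by each of its φ(d) elements of order d, so the cyclic subgroups of order d number (#elements of order d)/φ(d).
Cyclic subgroups by order — order 1: 1; order 2: 7; order 3: 1; order 6: 1.
Total: 10.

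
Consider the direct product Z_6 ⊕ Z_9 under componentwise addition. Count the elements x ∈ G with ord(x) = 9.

18

An element (a,b) has order lcm(ord(a), ord(b)); count pairs with lcm equal to 9.
Enumerating gives 18 such elements.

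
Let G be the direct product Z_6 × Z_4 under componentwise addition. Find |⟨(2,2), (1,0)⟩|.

|⟨(2,2)⟩| = 6 and |⟨(1,0)⟩| = 6, so |H| is a multiple of lcm(6, 6) = 6 and divides |G| = 24.
Closing under the operation: H = {(0,0), (0,2), (1,0), (1,2), (2,0), (2,2), (3,0), (3,2), (4,0), (4,2), (5,0), (5,2)}, so |H| = 12.

12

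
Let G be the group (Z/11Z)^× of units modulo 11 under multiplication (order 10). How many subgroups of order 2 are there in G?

1

|G| = 10 and 2 | 10, so subgroups of order 2 are possible by Lagrange.
The subgroups of order 2 are: {1, 10}.
So G has 1 subgroup of order 2.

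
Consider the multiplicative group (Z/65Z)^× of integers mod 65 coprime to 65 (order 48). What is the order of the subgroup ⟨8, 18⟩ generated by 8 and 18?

|⟨8⟩| = 4 and |⟨18⟩| = 4, so |H| is a multiple of lcm(4, 4) = 4 and divides |G| = 48.
Closing under the operation: H = {1, 8, 14, 18, 47, 51, 57, 64}, so |H| = 8.

8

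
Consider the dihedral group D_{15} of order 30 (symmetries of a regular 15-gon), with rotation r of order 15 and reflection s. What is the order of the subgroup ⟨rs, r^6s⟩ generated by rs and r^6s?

6

|⟨rs⟩| = 2 and |⟨r^6s⟩| = 2, so |H| is a multiple of lcm(2, 2) = 2 and divides |G| = 30.
Closing under the operation: H = {e, r^5, r^10, rs, r^6s, r^11s}, so |H| = 6.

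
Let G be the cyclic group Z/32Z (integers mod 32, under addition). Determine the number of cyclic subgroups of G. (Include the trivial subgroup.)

6

A cyclic subgroup of order d is generated by each of its φ(d) elements of order d, so the cyclic subgroups of order d number (#elements of order d)/φ(d).
Cyclic subgroups by order — order 1: 1; order 2: 1; order 4: 1; order 8: 1; order 16: 1; order 32: 1.
Total: 6.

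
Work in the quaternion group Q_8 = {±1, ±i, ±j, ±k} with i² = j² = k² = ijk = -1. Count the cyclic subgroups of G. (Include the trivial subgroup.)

5

Group the elements of G by the cyclic subgroup they generate; each cyclic subgroup of order d accounts for φ(d) elements.
Cyclic subgroups by order — order 1: 1; order 2: 1; order 4: 3.
Total: 5.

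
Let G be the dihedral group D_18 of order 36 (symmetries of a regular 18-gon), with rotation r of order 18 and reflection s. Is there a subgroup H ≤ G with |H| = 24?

No

24 does not divide |G| = 36, so by Lagrange no subgroup of order 24 exists.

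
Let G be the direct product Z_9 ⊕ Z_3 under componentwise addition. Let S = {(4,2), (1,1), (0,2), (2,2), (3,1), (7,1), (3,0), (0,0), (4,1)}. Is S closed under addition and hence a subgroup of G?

(3,1) ∈ S but its inverse (6,2) ∉ S, so S is not a subgroup.

No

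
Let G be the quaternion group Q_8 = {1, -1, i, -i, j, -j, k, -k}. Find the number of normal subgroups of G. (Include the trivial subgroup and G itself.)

G has 6 subgroups. Checking conjugation-invariance by order — order 1: 1/1 normal; order 2: 1/1 normal; order 4: 3/3 normal; order 8: 1/1 normal.
Total normal subgroups: 6.

6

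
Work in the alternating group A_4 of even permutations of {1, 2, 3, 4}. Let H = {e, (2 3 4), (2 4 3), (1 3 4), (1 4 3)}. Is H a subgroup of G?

|H| = 5 does not divide |G| = 12, so by Lagrange H is not a subgroup.

No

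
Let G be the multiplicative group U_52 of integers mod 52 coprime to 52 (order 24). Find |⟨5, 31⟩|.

8

|⟨5⟩| = 4 and |⟨31⟩| = 4, so |H| is a multiple of lcm(4, 4) = 4 and divides |G| = 24.
Closing under the operation: H = {1, 5, 21, 25, 27, 31, 47, 51}, so |H| = 8.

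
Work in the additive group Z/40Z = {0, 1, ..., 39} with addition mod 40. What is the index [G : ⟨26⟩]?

2

|⟨26⟩| = 20 and |G| = 40.
By Lagrange, [G : H] = |G|/|H| = 40/20 = 2.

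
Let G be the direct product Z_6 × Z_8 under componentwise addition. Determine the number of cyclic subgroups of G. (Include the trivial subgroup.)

A cyclic subgroup of order d is generated by each of its φ(d) elements of order d, so the cyclic subgroups of order d number (#elements of order d)/φ(d).
Cyclic subgroups by order — order 1: 1; order 2: 3; order 3: 1; order 4: 2; order 6: 3; order 8: 2; order 12: 2; order 24: 2.
Total: 16.

16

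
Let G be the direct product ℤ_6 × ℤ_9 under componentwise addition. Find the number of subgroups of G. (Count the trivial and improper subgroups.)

|G| = 54, so by Lagrange every subgroup order divides 54. Divisors: 1, 2, 3, 6, 9, 18, 27, 54.
Subgroups by order — order 1: 1; order 2: 1; order 3: 4; order 6: 4; order 9: 4; order 18: 4; order 27: 1; order 54: 1.
Total: 1 + 1 + 4 + 4 + 4 + 4 + 1 + 1 = 20.

20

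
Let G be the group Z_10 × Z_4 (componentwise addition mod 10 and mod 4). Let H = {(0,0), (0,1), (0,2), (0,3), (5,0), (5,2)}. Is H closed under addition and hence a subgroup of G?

No

|H| = 6 does not divide |G| = 40, so by Lagrange H is not a subgroup.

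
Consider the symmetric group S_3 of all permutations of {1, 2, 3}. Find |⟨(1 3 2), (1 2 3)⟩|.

|⟨(1 3 2)⟩| = 3 and |⟨(1 2 3)⟩| = 3, so |H| is a multiple of lcm(3, 3) = 3 and divides |G| = 6.
Closing under the operation: H = {e, (1 2 3), (1 3 2)}, so |H| = 3.

3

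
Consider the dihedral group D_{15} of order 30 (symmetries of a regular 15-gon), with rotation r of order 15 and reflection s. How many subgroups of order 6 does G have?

5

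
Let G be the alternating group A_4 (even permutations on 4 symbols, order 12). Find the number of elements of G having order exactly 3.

The elements of order 3 are: (2 3 4), (2 4 3), (1 2 3), (1 2 4), (1 3 2), (1 3 4), (1 4 2), (1 4 3).
That's 8.

8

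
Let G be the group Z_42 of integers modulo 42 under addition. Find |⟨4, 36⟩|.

|⟨4⟩| = 21 and |⟨36⟩| = 7, so |H| is a multiple of lcm(21, 7) = 21 and divides |G| = 42.
Closing under the operation: H = {0, 2, 4, 6, 8, 10, 12, 14, 16, 18, 20, 22, 24, 26, 28, 30, 32, 34, 36, 38, 40}, so |H| = 21.

21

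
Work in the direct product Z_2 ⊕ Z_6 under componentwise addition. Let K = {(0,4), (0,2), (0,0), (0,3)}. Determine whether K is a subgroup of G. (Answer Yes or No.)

Closure fails: (0,2) + (0,3) = (0,5) ∉ K. So K is not a subgroup.

No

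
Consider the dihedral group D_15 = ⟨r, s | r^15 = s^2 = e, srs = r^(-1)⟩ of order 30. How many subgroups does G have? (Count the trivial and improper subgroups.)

|G| = 30, so by Lagrange every subgroup order divides 30. Divisors: 1, 2, 3, 5, 6, 10, 15, 30.
Subgroups by order — order 1: 1; order 2: 15; order 3: 1; order 5: 1; order 6: 5; order 10: 3; order 15: 1; order 30: 1.
Total: 1 + 15 + 1 + 1 + 5 + 3 + 1 + 1 = 28.

28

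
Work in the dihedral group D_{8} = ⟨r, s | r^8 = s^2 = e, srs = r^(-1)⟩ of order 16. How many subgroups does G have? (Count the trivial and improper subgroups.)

19

|G| = 16, so by Lagrange every subgroup order divides 16. Divisors: 1, 2, 4, 8, 16.
Subgroups by order — order 1: 1; order 2: 9; order 4: 5; order 8: 3; order 16: 1.
Total: 1 + 9 + 5 + 3 + 1 = 19.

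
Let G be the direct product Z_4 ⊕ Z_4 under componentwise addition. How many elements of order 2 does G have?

3

An element (a,b) has order lcm(ord(a), ord(b)); count pairs with lcm equal to 2.
Enumerating gives 3 such elements.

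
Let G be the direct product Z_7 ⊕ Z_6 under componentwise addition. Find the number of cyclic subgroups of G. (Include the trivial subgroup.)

8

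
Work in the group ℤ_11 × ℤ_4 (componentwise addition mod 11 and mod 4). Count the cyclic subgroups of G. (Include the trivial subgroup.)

6

Each element a generates a cyclic subgroup ⟨a⟩; distinct elements may generate the same one (a cyclic group of order d has φ(d) generators).
Cyclic subgroups by order — order 1: 1; order 2: 1; order 4: 1; order 11: 1; order 22: 1; order 44: 1.
Total: 6.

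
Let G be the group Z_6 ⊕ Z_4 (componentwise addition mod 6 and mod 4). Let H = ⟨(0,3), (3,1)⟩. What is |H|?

8

|⟨(0,3)⟩| = 4 and |⟨(3,1)⟩| = 4, so |H| is a multiple of lcm(4, 4) = 4 and divides |G| = 24.
Closing under the operation: H = {(0,0), (0,1), (0,2), (0,3), (3,0), (3,1), (3,2), (3,3)}, so |H| = 8.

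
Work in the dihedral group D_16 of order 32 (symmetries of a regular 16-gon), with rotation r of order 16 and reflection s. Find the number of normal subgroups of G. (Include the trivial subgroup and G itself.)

G has 36 subgroups. Checking conjugation-invariance by order — order 1: 1/1 normal; order 2: 1/17 normal; order 4: 1/9 normal; order 8: 1/5 normal; order 16: 3/3 normal; order 32: 1/1 normal.
Total normal subgroups: 8.

8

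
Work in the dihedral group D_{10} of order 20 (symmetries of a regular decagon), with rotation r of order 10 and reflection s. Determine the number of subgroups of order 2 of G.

|G| = 20 and 2 | 20, so subgroups of order 2 are possible by Lagrange.
The subgroups of order 2 are: {e, r^2s}; {e, r^3s}; {e, r^4s}; {e, r^5}; … (11 in all).
So G has 11 subgroups of order 2.

11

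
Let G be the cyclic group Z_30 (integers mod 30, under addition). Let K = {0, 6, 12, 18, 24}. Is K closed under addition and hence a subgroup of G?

|K| = 5 divides |G| = 30, consistent with Lagrange.
K contains the identity, every element's inverse is in K, and K is closed under +: it is a subgroup.
In fact K = ⟨18⟩.

Yes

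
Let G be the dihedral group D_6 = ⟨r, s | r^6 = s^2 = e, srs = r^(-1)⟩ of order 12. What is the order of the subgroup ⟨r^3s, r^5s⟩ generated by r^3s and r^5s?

|⟨r^3s⟩| = 2 and |⟨r^5s⟩| = 2, so |H| is a multiple of lcm(2, 2) = 2 and divides |G| = 12.
Closing under the operation: H = {e, r^2, r^4, rs, r^3s, r^5s}, so |H| = 6.

6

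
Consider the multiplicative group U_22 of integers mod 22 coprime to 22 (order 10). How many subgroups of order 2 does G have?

1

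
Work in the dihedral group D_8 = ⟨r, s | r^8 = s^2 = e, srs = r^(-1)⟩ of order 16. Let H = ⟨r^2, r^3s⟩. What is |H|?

8

|⟨r^2⟩| = 4 and |⟨r^3s⟩| = 2, so |H| is a multiple of lcm(4, 2) = 4 and divides |G| = 16.
Closing under the operation: H = {e, r^2, r^4, r^6, rs, r^3s, r^5s, r^7s}, so |H| = 8.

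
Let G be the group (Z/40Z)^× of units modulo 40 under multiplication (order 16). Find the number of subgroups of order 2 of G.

|G| = 16 and 2 | 16, so subgroups of order 2 are possible by Lagrange.
The subgroups of order 2 are: {1, 11}; {1, 19}; {1, 21}; {1, 29}; … (7 in all).
So G has 7 subgroups of order 2.

7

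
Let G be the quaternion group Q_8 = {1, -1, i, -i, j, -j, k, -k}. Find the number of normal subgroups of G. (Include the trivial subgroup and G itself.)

G has 6 subgroups. Checking conjugation-invariance by order — order 1: 1/1 normal; order 2: 1/1 normal; order 4: 3/3 normal; order 8: 1/1 normal.
Total normal subgroups: 6.

6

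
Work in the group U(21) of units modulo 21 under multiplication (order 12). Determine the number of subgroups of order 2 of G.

|G| = 12 and 2 | 12, so subgroups of order 2 are possible by Lagrange.
The subgroups of order 2 are: {1, 13}; {1, 20}; {1, 8}.
So G has 3 subgroups of order 2.

3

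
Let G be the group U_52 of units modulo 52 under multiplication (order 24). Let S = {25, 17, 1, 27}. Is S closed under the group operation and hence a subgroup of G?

17 ∈ S but its inverse 49 ∉ S, so S is not a subgroup.

No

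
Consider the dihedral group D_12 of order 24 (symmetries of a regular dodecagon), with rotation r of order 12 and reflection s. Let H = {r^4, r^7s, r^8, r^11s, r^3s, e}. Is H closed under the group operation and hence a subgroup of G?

Yes

|H| = 6 divides |G| = 24, consistent with Lagrange.
H contains the identity, every element's inverse is in H, and H is closed under ·: it is a subgroup.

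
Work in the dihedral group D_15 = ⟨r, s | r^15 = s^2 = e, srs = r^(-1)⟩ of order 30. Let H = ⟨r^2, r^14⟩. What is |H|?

|⟨r^2⟩| = 15 and |⟨r^14⟩| = 15, so |H| is a multiple of lcm(15, 15) = 15 and divides |G| = 30.
Closing under the operation: H = {e, r, r^2, r^3, r^4, r^5, r^6, r^7, r^8, r^9, r^10, r^11, r^12, r^13, r^14}, so |H| = 15.

15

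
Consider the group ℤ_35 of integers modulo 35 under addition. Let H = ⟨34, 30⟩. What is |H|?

|⟨34⟩| = 35 and |⟨30⟩| = 7, so |H| is a multiple of lcm(35, 7) = 35 and divides |G| = 35.
Closing {34, 30} under the group operation gives all of G, so |H| = 35.

35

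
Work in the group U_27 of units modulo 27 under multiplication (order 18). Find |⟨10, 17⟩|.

6

|⟨10⟩| = 3 and |⟨17⟩| = 6, so |H| is a multiple of lcm(3, 6) = 6 and divides |G| = 18.
Closing under the operation: H = {1, 8, 10, 17, 19, 26}, so |H| = 6.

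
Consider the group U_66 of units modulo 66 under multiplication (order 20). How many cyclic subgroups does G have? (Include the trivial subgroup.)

8

Group the elements of G by the cyclic subgroup they generate; each cyclic subgroup of order d accounts for φ(d) elements.
Cyclic subgroups by order — order 1: 1; order 2: 3; order 5: 1; order 10: 3.
Total: 8.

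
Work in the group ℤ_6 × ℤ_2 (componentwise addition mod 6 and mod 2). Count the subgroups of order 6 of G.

|G| = 12 and 6 | 12, so subgroups of order 6 are possible by Lagrange.
The subgroups of order 6 are: {(0,0), (0,1), (2,0), (2,1), (4,0), (4,1)}; {(0,0), (1,0), (2,0), (3,0), (4,0), (5,0)}; {(0,0), (1,1), (2,0), (3,1), (4,0), (5,1)}.
So G has 3 subgroups of order 6.

3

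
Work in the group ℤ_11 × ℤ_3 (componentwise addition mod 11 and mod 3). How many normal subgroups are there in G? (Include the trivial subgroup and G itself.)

4

G is abelian, so every subgroup is normal.
G has 4 subgroups in total, hence 4 normal subgroups.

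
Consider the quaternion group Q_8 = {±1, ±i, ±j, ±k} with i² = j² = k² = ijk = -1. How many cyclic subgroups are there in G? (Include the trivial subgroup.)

A cyclic subgroup of order d is generated by each of its φ(d) elements of order d, so the cyclic subgroups of order d number (#elements of order d)/φ(d).
Cyclic subgroups by order — order 1: 1; order 2: 1; order 4: 3.
Total: 5.

5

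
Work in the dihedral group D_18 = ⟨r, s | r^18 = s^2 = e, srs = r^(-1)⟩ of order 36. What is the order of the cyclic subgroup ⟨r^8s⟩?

Computing powers of r^8s: the smallest k with (r^8s)^k = e is k = 2.

2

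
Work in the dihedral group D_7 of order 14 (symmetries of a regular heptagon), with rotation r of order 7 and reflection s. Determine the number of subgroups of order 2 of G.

7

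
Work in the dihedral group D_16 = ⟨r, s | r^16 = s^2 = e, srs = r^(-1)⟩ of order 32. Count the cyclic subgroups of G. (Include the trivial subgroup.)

21

A cyclic subgroup of order d is generated by each of its φ(d) elements of order d, so the cyclic subgroups of order d number (#elements of order d)/φ(d).
Cyclic subgroups by order — order 1: 1; order 2: 17; order 4: 1; order 8: 1; order 16: 1.
Total: 21.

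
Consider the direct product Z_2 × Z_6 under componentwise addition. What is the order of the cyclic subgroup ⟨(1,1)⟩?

6

The order of (1,1) in Z_2 × Z_6 is lcm(ord(1) in Z_2, ord(1) in Z_6).
ord(1) = 2 and ord(1) = 6, so |⟨(1,1)⟩| = lcm(2, 6) = 6.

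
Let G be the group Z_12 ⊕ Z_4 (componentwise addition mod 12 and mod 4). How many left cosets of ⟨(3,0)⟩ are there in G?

|⟨(3,0)⟩| = 4 and |G| = 48.
By Lagrange, [G : H] = |G|/|H| = 48/4 = 12.

12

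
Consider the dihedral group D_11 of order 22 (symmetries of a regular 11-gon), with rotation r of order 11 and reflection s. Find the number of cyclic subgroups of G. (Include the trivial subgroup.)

13

Each element a generates a cyclic subgroup ⟨a⟩; distinct elements may generate the same one (a cyclic group of order d has φ(d) generators).
Cyclic subgroups by order — order 1: 1; order 2: 11; order 11: 1.
Total: 13.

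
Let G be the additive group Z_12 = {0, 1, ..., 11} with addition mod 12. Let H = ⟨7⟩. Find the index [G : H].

|⟨7⟩| = 12 and |G| = 12.
By Lagrange, [G : H] = |G|/|H| = 12/12 = 1.

1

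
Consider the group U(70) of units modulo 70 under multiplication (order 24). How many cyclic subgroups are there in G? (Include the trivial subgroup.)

Group the elements of G by the cyclic subgroup they generate; each cyclic subgroup of order d accounts for φ(d) elements.
Cyclic subgroups by order — order 1: 1; order 2: 3; order 3: 1; order 4: 2; order 6: 3; order 12: 2.
Total: 12.

12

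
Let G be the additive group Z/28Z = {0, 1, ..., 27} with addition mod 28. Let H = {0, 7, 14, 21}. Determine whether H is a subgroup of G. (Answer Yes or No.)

|H| = 4 divides |G| = 28, consistent with Lagrange.
H contains the identity, every element's inverse is in H, and H is closed under +: it is a subgroup.
In fact H = ⟨21⟩.

Yes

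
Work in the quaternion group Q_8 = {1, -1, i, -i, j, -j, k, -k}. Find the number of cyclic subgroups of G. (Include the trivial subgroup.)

Each element a generates a cyclic subgroup ⟨a⟩; distinct elements may generate the same one (a cyclic group of order d has φ(d) generators).
Cyclic subgroups by order — order 1: 1; order 2: 1; order 4: 3.
Total: 5.

5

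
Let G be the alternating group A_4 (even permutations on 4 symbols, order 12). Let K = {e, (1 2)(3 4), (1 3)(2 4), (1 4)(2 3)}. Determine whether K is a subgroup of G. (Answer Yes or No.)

Yes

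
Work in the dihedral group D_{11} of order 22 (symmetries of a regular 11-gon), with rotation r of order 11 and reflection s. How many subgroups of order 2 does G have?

|G| = 22 and 2 | 22, so subgroups of order 2 are possible by Lagrange.
The subgroups of order 2 are: {e, r^10s}; {e, r^2s}; {e, r^3s}; {e, r^4s}; … (11 in all).
So G has 11 subgroups of order 2.

11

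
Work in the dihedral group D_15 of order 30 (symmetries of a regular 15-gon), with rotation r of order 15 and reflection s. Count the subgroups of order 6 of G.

5

|G| = 30 and 6 | 30, so subgroups of order 6 are possible by Lagrange.
The subgroups of order 6 are: {e, r^5, r^10, s, r^5s, r^10s}; {e, r^5, r^10, rs, r^6s, r^11s}; {e, r^5, r^10, r^2s, r^7s, r^12s}; {e, r^5, r^10, r^3s, r^8s, r^13s}; … (5 in all).
So G has 5 subgroups of order 6.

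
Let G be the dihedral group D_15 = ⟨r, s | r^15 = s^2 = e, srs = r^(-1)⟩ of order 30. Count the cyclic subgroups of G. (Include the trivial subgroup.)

19

Group the elements of G by the cyclic subgroup they generate; each cyclic subgroup of order d accounts for φ(d) elements.
Cyclic subgroups by order — order 1: 1; order 2: 15; order 3: 1; order 5: 1; order 15: 1.
Total: 19.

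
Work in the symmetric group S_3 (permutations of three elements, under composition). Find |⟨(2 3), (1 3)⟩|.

6

|⟨(2 3)⟩| = 2 and |⟨(1 3)⟩| = 2, so |H| is a multiple of lcm(2, 2) = 2 and divides |G| = 6.
Closing {(2 3), (1 3)} under the group operation gives all of G, so |H| = 6.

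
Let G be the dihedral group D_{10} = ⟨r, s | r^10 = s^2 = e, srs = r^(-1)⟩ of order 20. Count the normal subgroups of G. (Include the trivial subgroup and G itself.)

7

G has 22 subgroups. Checking conjugation-invariance by order — order 1: 1/1 normal; order 2: 1/11 normal; order 4: 0/5 normal; order 5: 1/1 normal; order 10: 3/3 normal; order 20: 1/1 normal.
Total normal subgroups: 7.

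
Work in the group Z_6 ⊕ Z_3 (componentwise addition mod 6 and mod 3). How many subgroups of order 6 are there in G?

4

|G| = 18 and 6 | 18, so subgroups of order 6 are possible by Lagrange.
The subgroups of order 6 are: {(0,0), (0,1), (0,2), (3,0), (3,1), (3,2)}; {(0,0), (1,0), (2,0), (3,0), (4,0), (5,0)}; {(0,0), (1,1), (2,2), (3,0), (4,1), (5,2)}; {(0,0), (1,2), (2,1), (3,0), (4,2), (5,1)}.
So G has 4 subgroups of order 6.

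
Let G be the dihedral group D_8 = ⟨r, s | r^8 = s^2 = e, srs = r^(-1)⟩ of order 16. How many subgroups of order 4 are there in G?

5

|G| = 16 and 4 | 16, so subgroups of order 4 are possible by Lagrange.
The subgroups of order 4 are: {e, r^2, r^4, r^6}; {e, r^4, r^2s, r^6s}; {e, r^4, r^3s, r^7s}; {e, r^4, s, r^4s}; … (5 in all).
So G has 5 subgroups of order 4.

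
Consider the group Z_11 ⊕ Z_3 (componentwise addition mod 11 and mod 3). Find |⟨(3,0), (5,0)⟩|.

11

|⟨(3,0)⟩| = 11 and |⟨(5,0)⟩| = 11, so |H| is a multiple of lcm(11, 11) = 11 and divides |G| = 33.
Closing under the operation: H = {(0,0), (1,0), (2,0), (3,0), (4,0), (5,0), (6,0), (7,0), (8,0), (9,0), (10,0)}, so |H| = 11.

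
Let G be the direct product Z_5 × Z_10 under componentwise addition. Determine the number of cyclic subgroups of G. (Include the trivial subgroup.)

14

Group the elements of G by the cyclic subgroup they generate; each cyclic subgroup of order d accounts for φ(d) elements.
Cyclic subgroups by order — order 1: 1; order 2: 1; order 5: 6; order 10: 6.
Total: 14.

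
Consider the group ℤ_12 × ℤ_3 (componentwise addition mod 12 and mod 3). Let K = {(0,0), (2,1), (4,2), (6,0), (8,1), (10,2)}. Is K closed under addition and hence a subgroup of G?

Yes

|K| = 6 divides |G| = 36, consistent with Lagrange.
K contains the identity, every element's inverse is in K, and K is closed under +: it is a subgroup.
In fact K = ⟨(10,2)⟩.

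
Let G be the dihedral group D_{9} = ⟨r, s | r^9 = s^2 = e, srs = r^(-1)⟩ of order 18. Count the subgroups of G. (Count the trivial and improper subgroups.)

16

|G| = 18, so by Lagrange every subgroup order divides 18. Divisors: 1, 2, 3, 6, 9, 18.
Subgroups by order — order 1: 1; order 2: 9; order 3: 1; order 6: 3; order 9: 1; order 18: 1.
Total: 1 + 9 + 1 + 3 + 1 + 1 = 16.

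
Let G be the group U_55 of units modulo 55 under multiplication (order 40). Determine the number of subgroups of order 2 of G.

|G| = 40 and 2 | 40, so subgroups of order 2 are possible by Lagrange.
The subgroups of order 2 are: {1, 21}; {1, 34}; {1, 54}.
So G has 3 subgroups of order 2.

3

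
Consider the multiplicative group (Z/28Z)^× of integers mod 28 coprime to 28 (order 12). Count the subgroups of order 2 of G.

3

|G| = 12 and 2 | 12, so subgroups of order 2 are possible by Lagrange.
The subgroups of order 2 are: {1, 13}; {1, 15}; {1, 27}.
So G has 3 subgroups of order 2.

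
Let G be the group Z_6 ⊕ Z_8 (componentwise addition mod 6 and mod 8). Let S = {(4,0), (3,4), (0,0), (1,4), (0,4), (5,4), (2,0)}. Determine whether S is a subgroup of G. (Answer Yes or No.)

No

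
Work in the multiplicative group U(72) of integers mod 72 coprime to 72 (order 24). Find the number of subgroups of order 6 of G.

7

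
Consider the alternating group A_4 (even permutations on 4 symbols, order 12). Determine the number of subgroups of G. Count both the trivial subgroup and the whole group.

10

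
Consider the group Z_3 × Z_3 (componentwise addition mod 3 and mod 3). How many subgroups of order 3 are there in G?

|G| = 9 and 3 | 9, so subgroups of order 3 are possible by Lagrange.
The subgroups of order 3 are: {(0,0), (0,1), (0,2)}; {(0,0), (1,0), (2,0)}; {(0,0), (1,1), (2,2)}; {(0,0), (1,2), (2,1)}.
So G has 4 subgroups of order 3.

4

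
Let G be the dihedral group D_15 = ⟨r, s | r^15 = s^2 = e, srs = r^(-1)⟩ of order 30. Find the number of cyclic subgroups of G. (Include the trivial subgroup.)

19

Group the elements of G by the cyclic subgroup they generate; each cyclic subgroup of order d accounts for φ(d) elements.
Cyclic subgroups by order — order 1: 1; order 2: 15; order 3: 1; order 5: 1; order 15: 1.
Total: 19.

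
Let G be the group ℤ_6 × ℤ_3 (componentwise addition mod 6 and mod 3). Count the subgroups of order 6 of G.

4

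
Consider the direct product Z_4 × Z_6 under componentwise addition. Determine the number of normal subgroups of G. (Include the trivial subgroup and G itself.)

G is abelian, so every subgroup is normal.
G has 16 subgroups in total, hence 16 normal subgroups.

16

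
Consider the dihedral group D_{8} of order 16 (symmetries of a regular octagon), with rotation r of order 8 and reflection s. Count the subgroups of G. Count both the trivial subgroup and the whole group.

|G| = 16, so by Lagrange every subgroup order divides 16. Divisors: 1, 2, 4, 8, 16.
Subgroups by order — order 1: 1; order 2: 9; order 4: 5; order 8: 3; order 16: 1.
Total: 1 + 9 + 5 + 3 + 1 = 19.

19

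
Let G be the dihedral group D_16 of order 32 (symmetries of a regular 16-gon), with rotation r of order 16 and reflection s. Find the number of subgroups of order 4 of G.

9

|G| = 32 and 4 | 32, so subgroups of order 4 are possible by Lagrange.
The subgroups of order 4 are: {e, r^8, r^2s, r^10s}; {e, r^8, r^3s, r^11s}; {e, r^4, r^8, r^12}; {e, r^8, r^4s, r^12s}; … (9 in all).
So G has 9 subgroups of order 4.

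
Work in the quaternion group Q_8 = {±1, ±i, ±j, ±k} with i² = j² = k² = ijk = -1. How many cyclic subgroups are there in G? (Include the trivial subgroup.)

Group the elements of G by the cyclic subgroup they generate; each cyclic subgroup of order d accounts for φ(d) elements.
Cyclic subgroups by order — order 1: 1; order 2: 1; order 4: 3.
Total: 5.

5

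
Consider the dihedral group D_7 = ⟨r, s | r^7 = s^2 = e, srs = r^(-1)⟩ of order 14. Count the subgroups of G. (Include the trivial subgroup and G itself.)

|G| = 14, so by Lagrange every subgroup order divides 14. Divisors: 1, 2, 7, 14.
Subgroups by order — order 1: 1; order 2: 7; order 7: 1; order 14: 1.
Total: 1 + 7 + 1 + 1 = 10.

10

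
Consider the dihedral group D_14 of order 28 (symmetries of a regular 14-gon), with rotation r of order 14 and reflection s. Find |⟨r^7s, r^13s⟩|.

14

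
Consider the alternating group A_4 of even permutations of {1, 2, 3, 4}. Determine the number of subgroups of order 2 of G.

|G| = 12 and 2 | 12, so subgroups of order 2 are possible by Lagrange.
The subgroups of order 2 are: {e, (1 2)(3 4)}; {e, (1 3)(2 4)}; {e, (1 4)(2 3)}.
So G has 3 subgroups of order 2.

3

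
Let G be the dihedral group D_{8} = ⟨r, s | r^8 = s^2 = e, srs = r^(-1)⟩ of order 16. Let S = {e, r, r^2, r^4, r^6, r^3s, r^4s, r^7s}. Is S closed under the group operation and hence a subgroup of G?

r ∈ S but its inverse r^7 ∉ S, so S is not a subgroup.

No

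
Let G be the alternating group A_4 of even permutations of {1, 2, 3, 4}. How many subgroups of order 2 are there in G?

|G| = 12 and 2 | 12, so subgroups of order 2 are possible by Lagrange.
The subgroups of order 2 are: {e, (1 2)(3 4)}; {e, (1 3)(2 4)}; {e, (1 4)(2 3)}.
So G has 3 subgroups of order 2.

3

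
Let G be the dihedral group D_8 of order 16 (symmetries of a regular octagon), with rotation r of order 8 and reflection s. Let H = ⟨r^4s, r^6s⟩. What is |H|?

|⟨r^4s⟩| = 2 and |⟨r^6s⟩| = 2, so |H| is a multiple of lcm(2, 2) = 2 and divides |G| = 16.
Closing under the operation: H = {e, r^2, r^4, r^6, s, r^2s, r^4s, r^6s}, so |H| = 8.

8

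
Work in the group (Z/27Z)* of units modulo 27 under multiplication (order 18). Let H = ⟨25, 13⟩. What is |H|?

|⟨25⟩| = 9 and |⟨13⟩| = 9, so |H| is a multiple of lcm(9, 9) = 9 and divides |G| = 18.
Closing under the operation: H = {1, 4, 7, 10, 13, 16, 19, 22, 25}, so |H| = 9.

9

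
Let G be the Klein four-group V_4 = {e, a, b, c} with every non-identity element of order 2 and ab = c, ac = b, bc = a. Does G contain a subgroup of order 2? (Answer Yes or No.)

Yes

2 | 4. A subgroup of order 2 is {e, a}.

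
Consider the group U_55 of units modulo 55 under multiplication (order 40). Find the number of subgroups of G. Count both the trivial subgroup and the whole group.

16

|G| = 40, so by Lagrange every subgroup order divides 40. Divisors: 1, 2, 4, 5, 8, 10, 20, 40.
Subgroups by order — order 1: 1; order 2: 3; order 4: 3; order 5: 1; order 8: 1; order 10: 3; order 20: 3; order 40: 1.
Total: 1 + 3 + 3 + 1 + 1 + 3 + 3 + 1 = 16.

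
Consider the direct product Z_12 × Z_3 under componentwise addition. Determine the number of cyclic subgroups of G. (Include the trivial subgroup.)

Each element a generates a cyclic subgroup ⟨a⟩; distinct elements may generate the same one (a cyclic group of order d has φ(d) generators).
Cyclic subgroups by order — order 1: 1; order 2: 1; order 3: 4; order 4: 1; order 6: 4; order 12: 4.
Total: 15.

15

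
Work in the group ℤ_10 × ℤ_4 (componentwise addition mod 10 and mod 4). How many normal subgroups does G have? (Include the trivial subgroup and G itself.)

G is abelian, so every subgroup is normal.
G has 16 subgroups in total, hence 16 normal subgroups.

16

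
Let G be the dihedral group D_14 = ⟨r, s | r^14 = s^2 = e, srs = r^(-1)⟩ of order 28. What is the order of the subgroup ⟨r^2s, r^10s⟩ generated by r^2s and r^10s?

|⟨r^2s⟩| = 2 and |⟨r^10s⟩| = 2, so |H| is a multiple of lcm(2, 2) = 2 and divides |G| = 28.
Closing under the operation: H = {e, r^2, r^4, r^6, r^8, r^10, r^12, s, r^2s, r^4s, r^6s, r^8s, r^10s, r^12s}, so |H| = 14.

14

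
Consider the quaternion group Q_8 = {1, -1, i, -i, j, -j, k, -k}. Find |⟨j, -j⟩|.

|⟨j⟩| = 4 and |⟨-j⟩| = 4, so |H| is a multiple of lcm(4, 4) = 4 and divides |G| = 8.
Closing under the operation: H = {1, -1, j, -j}, so |H| = 4.

4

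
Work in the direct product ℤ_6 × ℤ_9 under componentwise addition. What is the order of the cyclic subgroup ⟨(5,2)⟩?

18

The order of (5,2) in Z_6 × Z_9 is lcm(ord(5) in Z_6, ord(2) in Z_9).
ord(5) = 6 and ord(2) = 9, so |⟨(5,2)⟩| = lcm(6, 9) = 18.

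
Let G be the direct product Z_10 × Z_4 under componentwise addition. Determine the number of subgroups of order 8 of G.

|G| = 40 and 8 | 40, so subgroups of order 8 are possible by Lagrange.
The subgroups of order 8 are: {(0,0), (0,1), (0,2), (0,3), (5,0), (5,1), (5,2), (5,3)}.
So G has 1 subgroup of order 8.

1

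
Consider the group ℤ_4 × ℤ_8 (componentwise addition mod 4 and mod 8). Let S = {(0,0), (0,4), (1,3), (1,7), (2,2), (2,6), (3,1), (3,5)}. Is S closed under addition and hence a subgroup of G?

Yes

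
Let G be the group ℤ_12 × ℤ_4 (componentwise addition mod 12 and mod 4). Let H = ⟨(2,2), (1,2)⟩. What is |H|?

24

|⟨(2,2)⟩| = 6 and |⟨(1,2)⟩| = 12, so |H| is a multiple of lcm(6, 12) = 12 and divides |G| = 48.
Closing under the operation: H = {(0,0), (0,2), (1,0), (1,2), (2,0), (2,2), (3,0), (3,2), (4,0), (4,2), (5,0), (5,2), (6,0), (6,2), (7,0), (7,2), (8,0), (8,2), (9,0), (9,2), (10,0), (10,2), (11,0), (11,2)}, so |H| = 24.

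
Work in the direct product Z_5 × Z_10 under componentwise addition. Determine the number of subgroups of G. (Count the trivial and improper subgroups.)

|G| = 50, so by Lagrange every subgroup order divides 50. Divisors: 1, 2, 5, 10, 25, 50.
Subgroups by order — order 1: 1; order 2: 1; order 5: 6; order 10: 6; order 25: 1; order 50: 1.
Total: 1 + 1 + 6 + 6 + 1 + 1 = 16.

16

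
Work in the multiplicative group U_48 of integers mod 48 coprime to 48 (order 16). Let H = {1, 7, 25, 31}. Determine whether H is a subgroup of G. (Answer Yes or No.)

Yes

|H| = 4 divides |G| = 16, consistent with Lagrange.
H contains the identity, every element's inverse is in H, and H is closed under ·: it is a subgroup.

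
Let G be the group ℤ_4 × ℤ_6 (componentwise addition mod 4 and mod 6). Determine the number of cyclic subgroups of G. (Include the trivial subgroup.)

Group the elements of G by the cyclic subgroup they generate; each cyclic subgroup of order d accounts for φ(d) elements.
Cyclic subgroups by order — order 1: 1; order 2: 3; order 3: 1; order 4: 2; order 6: 3; order 12: 2.
Total: 12.

12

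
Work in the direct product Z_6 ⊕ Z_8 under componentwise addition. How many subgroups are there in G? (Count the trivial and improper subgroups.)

|G| = 48, so by Lagrange every subgroup order divides 48. Divisors: 1, 2, 3, 4, 6, 8, 12, 16, 24, 48.
Subgroups by order — order 1: 1; order 2: 3; order 3: 1; order 4: 3; order 6: 3; order 8: 3; order 12: 3; order 16: 1; order 24: 3; order 48: 1.
Total: 1 + 3 + 1 + 3 + 3 + 3 + 3 + 1 + 3 + 1 = 22.

22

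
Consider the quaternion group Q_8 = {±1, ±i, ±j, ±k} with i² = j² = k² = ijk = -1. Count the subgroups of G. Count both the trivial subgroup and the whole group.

6

|G| = 8, so by Lagrange every subgroup order divides 8. Divisors: 1, 2, 4, 8.
Subgroups by order — order 1: 1; order 2: 1; order 4: 3; order 8: 1.
Total: 1 + 1 + 3 + 1 = 6.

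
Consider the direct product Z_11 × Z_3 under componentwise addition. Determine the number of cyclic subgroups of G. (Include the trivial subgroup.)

Group the elements of G by the cyclic subgroup they generate; each cyclic subgroup of order d accounts for φ(d) elements.
Cyclic subgroups by order — order 1: 1; order 3: 1; order 11: 1; order 33: 1.
Total: 4.

4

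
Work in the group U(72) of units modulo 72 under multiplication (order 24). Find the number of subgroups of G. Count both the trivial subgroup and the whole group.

|G| = 24, so by Lagrange every subgroup order divides 24. Divisors: 1, 2, 3, 4, 6, 8, 12, 24.
Subgroups by order — order 1: 1; order 2: 7; order 3: 1; order 4: 7; order 6: 7; order 8: 1; order 12: 7; order 24: 1.
Total: 1 + 7 + 1 + 7 + 7 + 1 + 7 + 1 = 32.

32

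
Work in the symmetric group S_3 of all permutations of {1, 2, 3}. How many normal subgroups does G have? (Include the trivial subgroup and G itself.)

3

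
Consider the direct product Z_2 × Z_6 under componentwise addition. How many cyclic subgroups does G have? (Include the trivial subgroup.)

8

A cyclic subgroup of order d is generated by each of its φ(d) elements of order d, so the cyclic subgroups of order d number (#elements of order d)/φ(d).
Cyclic subgroups by order — order 1: 1; order 2: 3; order 3: 1; order 6: 3.
Total: 8.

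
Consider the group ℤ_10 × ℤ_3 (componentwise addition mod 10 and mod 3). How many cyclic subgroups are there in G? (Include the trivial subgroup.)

A cyclic subgroup of order d is generated by each of its φ(d) elements of order d, so the cyclic subgroups of order d number (#elements of order d)/φ(d).
Cyclic subgroups by order — order 1: 1; order 2: 1; order 3: 1; order 5: 1; order 6: 1; order 10: 1; order 15: 1; order 30: 1.
Total: 8.

8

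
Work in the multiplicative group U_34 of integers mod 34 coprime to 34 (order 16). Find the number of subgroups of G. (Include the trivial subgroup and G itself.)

5

|G| = 16, so by Lagrange every subgroup order divides 16. Divisors: 1, 2, 4, 8, 16.
Subgroups by order — order 1: 1; order 2: 1; order 4: 1; order 8: 1; order 16: 1.
Total: 1 + 1 + 1 + 1 + 1 = 5.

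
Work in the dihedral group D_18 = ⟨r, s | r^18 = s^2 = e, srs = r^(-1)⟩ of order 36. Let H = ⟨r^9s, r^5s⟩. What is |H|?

|⟨r^9s⟩| = 2 and |⟨r^5s⟩| = 2, so |H| is a multiple of lcm(2, 2) = 2 and divides |G| = 36.
Closing under the operation: H = {e, r^2, r^4, r^6, r^8, r^10, r^12, r^14, r^16, rs, r^3s, r^5s, r^7s, r^9s, r^11s, r^13s, r^15s, r^17s}, so |H| = 18.

18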